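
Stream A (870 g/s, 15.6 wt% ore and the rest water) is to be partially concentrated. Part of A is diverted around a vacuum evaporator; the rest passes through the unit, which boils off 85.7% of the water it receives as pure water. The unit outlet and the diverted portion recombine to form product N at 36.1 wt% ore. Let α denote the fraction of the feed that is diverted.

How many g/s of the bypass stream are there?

187 g/s

All 870×0.156 = 135.72 g/s of ore reaches N, so N = 135.72/0.361 = 375.96 g/s and vapour = 494.04 g/s.
The evaporator receives (1−α)·870 of feed at 0.844 water and removes 0.857 of that water:
0.857×0.844×(1−α)×870 = 494.04
(1−α) = 494.04/629.28 = 0.7851;  α = 0.2149.
Bypass flow = 0.2149×870 = 186.97 g/s.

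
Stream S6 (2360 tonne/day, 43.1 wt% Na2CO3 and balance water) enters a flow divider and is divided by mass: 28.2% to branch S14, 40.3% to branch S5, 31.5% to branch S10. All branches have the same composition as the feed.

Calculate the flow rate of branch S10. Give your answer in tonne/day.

743.4 tonne/day

Branch S10 flow = 0.315×2360 = 743.4 tonne/day.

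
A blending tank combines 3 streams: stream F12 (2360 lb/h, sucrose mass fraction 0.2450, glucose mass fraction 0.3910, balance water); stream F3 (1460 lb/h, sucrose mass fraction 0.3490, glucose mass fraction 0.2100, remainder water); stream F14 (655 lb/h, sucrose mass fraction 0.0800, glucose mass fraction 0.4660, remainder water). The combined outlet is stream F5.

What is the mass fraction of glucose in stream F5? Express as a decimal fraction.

Total flow out = 2360 + 1460 + 655 = 4475 lb/h.
glucose in = 2360×0.391 + 1460×0.210 + 655×0.466 = 1534.6 lb/h.
glucose mass fraction in F5 = 1534.6/4475 = 0.3429.

0.3429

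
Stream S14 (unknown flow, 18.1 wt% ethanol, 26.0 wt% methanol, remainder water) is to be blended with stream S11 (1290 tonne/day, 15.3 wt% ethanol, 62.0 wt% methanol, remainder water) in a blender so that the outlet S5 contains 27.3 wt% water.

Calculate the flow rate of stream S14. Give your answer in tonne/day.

207.5 tonne/day

Let S14 be the unknown flow. Total out = 1290 + S14.
water balance: 292.83 + 0.559·S14 = 0.273·(1290 + S14)
(0.559 − 0.273)·S14 = 0.273×1290 − 292.83 = 59.34
S14 = 59.34 / 0.286 = 207.48 tonne/day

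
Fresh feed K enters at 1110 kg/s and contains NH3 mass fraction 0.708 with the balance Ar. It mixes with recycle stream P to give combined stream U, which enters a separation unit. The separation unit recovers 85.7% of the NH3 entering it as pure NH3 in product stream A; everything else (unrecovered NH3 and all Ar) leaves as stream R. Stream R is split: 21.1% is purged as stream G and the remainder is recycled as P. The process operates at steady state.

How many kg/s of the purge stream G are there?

350.8 kg/s

Ar enters only via K and leaves only via the purge: 1110×0.292 = 0.211×(Ar in R), and the separation unit passes all Ar, so Ar in U = Ar in R = 1536.1 kg/s.
NH3 in U: m_A = 1110×0.708 + (1−0.211)·(1−0.857)·m_A, so m_A = 785.88/0.8872 = 885.82 kg/s.
R = (1−0.857)×885.82 + 1536.1 = 1662.8 kg/s.
Purge G = 0.211×1662.8 = 350.85 kg/s.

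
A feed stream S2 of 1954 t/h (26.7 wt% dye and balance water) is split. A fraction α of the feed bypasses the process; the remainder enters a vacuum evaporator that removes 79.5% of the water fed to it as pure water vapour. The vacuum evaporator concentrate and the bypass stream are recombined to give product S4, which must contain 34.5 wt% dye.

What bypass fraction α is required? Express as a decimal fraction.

0.612

All 1954×0.267 = 521.72 t/h of dye reaches S4, so S4 = 521.72/0.345 = 1512.2 t/h and vapour = 441.77 t/h.
The evaporator receives (1−α)·1954 of feed at 0.733 water and removes 0.795 of that water:
0.795×0.733×(1−α)×1954 = 441.77
(1−α) = 441.77/1138.7 = 0.3880;  α = 0.6120.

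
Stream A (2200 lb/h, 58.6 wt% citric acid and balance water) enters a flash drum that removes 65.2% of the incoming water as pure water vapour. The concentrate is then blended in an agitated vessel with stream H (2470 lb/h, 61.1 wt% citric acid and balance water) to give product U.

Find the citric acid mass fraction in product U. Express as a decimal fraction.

0.6865

Vapour removed = 0.652×0.414×2200 = 593.84 lb/h; concentrate = 1606.2 lb/h.
citric acid reaching the mixer = 1289.2 (from concentrate) + 2470×0.611 = 2798.4 lb/h.
Product flow = 1606.2 + 2470 = 4076.2 lb/h; citric acid fraction = 0.6865.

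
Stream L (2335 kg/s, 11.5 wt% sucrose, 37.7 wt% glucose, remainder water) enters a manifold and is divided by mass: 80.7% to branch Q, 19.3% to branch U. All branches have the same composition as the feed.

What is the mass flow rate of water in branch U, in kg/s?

228.9 kg/s

Branch U total = 0.193×2335 = 450.66 kg/s.
water in U = 0.508×450.66 = 228.93 kg/s.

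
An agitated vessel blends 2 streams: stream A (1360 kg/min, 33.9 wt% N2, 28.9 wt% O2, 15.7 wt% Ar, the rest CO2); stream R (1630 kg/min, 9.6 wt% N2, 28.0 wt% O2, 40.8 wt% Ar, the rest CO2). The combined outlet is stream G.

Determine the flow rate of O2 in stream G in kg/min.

849.4 kg/min

O2 out = O2 in = 1360×0.289 + 1630×0.280 = 849.44 kg/min.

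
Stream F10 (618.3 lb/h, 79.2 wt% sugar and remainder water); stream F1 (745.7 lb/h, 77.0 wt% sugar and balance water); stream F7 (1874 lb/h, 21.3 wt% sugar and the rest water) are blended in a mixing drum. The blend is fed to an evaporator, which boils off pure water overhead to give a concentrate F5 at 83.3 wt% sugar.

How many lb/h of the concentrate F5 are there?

1756 lb/h

sugar entering = 618.3×0.792 + 745.7×0.770 + 1874×0.213 = 1463 lb/h.
All sugar reports to F5, so F5 = 1463/0.833 = 1756.4 lb/h.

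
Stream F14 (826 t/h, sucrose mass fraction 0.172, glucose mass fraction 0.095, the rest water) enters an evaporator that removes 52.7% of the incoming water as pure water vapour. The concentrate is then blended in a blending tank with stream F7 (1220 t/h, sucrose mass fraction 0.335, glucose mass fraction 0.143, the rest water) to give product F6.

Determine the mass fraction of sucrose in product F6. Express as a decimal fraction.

Vapour removed = 0.527×0.733×826 = 319.08 t/h; concentrate = 506.92 t/h.
sucrose reaching the mixer = 142.07 (from concentrate) + 1220×0.335 = 550.77 t/h.
Product flow = 506.92 + 1220 = 1726.9 t/h; sucrose fraction = 0.319.

0.319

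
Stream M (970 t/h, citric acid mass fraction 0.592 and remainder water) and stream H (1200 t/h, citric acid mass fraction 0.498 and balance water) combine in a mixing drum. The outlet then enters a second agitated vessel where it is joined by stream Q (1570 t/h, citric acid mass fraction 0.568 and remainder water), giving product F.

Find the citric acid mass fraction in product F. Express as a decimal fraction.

Overall, product flow = 3740 t/h.
citric acid in = 970×0.592 + 1200×0.498 + 1570×0.568 = 2063.6 t/h.
citric acid fraction in F = 0.552.

0.552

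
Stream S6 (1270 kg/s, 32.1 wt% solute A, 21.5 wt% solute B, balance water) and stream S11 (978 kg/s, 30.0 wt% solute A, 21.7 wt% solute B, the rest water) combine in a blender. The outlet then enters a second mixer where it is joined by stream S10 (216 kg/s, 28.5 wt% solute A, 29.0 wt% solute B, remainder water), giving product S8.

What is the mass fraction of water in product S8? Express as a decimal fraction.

Overall, product flow = 2464 kg/s.
water in = 1270×0.464 + 978×0.483 + 216×0.425 = 1153.5 kg/s.
water fraction in S8 = 0.468.

0.468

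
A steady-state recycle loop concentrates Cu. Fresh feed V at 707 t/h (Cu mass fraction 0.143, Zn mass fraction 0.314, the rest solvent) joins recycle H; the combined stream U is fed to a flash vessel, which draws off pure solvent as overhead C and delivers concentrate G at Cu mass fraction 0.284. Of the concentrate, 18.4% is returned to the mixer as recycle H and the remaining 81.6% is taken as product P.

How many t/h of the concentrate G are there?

Overall Cu balance (none leaves overhead): Cu in fresh feed = Cu in product, i.e. 707×0.143 = (1−0.184)·G·0.284.
G = 101.1/(0.284×0.816) = 436.26 t/h.

436.3 t/h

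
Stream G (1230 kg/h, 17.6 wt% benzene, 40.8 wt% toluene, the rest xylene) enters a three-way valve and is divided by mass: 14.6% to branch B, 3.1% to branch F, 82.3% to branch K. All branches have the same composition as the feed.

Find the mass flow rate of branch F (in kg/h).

Branch F flow = 0.031×1230 = 38.13 kg/h.

38.13 kg/h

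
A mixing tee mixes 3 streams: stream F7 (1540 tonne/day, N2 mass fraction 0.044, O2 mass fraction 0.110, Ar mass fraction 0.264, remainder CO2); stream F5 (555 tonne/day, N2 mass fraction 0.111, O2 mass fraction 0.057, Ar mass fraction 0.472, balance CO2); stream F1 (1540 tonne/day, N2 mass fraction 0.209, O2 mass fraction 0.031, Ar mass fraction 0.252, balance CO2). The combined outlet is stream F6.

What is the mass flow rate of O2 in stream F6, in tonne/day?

248.8 tonne/day

O2 out = O2 in = 1540×0.110 + 555×0.057 + 1540×0.031 = 248.78 tonne/day.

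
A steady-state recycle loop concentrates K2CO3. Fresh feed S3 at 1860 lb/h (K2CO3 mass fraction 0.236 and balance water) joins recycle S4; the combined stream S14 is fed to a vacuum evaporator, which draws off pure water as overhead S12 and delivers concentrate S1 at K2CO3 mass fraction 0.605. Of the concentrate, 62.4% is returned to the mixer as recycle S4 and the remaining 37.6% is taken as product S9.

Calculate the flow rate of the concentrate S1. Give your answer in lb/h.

Overall K2CO3 balance (none leaves overhead): K2CO3 in fresh feed = K2CO3 in product, i.e. 1860×0.236 = (1−0.624)·S1·0.605.
S1 = 438.96/(0.605×0.376) = 1929.7 lb/h.

1930 lb/h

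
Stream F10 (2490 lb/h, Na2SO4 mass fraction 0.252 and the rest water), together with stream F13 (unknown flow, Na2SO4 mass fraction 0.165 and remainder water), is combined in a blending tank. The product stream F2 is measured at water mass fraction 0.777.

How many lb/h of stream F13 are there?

Let F13 be the unknown flow. Total out = 2490 + F13.
water balance: 1862.5 + 0.835·F13 = 0.777·(2490 + F13)
(0.835 − 0.777)·F13 = 0.777×2490 − 1862.5 = 72.21
F13 = 72.21 / 0.058 = 1245 lb/h

1245 lb/h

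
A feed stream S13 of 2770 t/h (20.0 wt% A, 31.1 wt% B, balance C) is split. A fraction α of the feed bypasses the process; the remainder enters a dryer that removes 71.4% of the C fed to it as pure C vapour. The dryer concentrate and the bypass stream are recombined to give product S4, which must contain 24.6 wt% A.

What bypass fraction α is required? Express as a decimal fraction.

All 2770×0.200 = 554 t/h of A reaches S4, so S4 = 554/0.246 = 2252 t/h and vapour = 517.97 t/h.
The evaporator receives (1−α)·2770 of feed at 0.489 C and removes 0.714 of that C:
0.714×0.489×(1−α)×2770 = 517.97
(1−α) = 517.97/967.13 = 0.5356;  α = 0.4644.

0.464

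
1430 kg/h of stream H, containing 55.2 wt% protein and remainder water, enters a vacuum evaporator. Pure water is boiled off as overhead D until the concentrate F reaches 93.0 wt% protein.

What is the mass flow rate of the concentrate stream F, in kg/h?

848.8 kg/h

protein is conserved: 1430×0.552 = 789.36 kg/h all reports to the concentrate.
Concentrate = 789.36/(target fraction) = 848.77 kg/h.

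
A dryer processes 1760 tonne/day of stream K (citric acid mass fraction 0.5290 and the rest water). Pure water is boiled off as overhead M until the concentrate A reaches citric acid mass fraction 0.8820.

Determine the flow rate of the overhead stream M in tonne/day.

704.4 tonne/day

citric acid is conserved: 1760×0.529 = 931.04 tonne/day all reports to the concentrate.
Concentrate = 931.04/(target fraction) = 1055.6 tonne/day.
Overhead = 1760 − 1055.6 = 704.4 tonne/day.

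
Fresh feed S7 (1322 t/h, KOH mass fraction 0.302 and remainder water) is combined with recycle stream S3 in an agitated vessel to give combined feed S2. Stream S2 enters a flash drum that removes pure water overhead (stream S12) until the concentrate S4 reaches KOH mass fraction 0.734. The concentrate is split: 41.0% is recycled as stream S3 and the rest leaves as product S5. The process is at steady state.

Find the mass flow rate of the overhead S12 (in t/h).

Overall KOH balance (none leaves overhead): KOH in fresh feed = KOH in product, i.e. 1322×0.302 = (1−0.410)·S4·0.734.
S4 = 399.24/(0.734×0.590) = 921.91 t/h.
Recycle S3 = 0.410×921.91 = 377.98 t/h.
Combined feed S2 = 1322 + 377.98 = 1700 t/h.
Overhead S12 = S2 − S4 = 1700 − 921.91 = 778.07 t/h.

778.1 t/h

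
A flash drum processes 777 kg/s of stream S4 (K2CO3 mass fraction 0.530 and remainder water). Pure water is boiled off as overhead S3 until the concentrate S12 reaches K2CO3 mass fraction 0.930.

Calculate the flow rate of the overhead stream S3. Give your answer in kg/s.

334.2 kg/s

K2CO3 is conserved: 777×0.530 = 411.81 kg/s all reports to the concentrate.
Concentrate = 411.81/(target fraction) = 442.81 kg/s.
Overhead = 777 − 442.81 = 334.19 kg/s.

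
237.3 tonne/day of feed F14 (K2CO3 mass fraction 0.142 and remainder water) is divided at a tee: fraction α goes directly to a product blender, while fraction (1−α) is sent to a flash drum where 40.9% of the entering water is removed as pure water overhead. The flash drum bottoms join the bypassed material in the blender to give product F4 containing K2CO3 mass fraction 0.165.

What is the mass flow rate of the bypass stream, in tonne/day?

All 237.3×0.142 = 33.697 tonne/day of K2CO3 reaches F4, so F4 = 33.697/0.165 = 204.22 tonne/day and vapour = 33.078 tonne/day.
The evaporator receives (1−α)·237.3 of feed at 0.858 water and removes 0.409 of that water:
0.409×0.858×(1−α)×237.3 = 33.078
(1−α) = 33.078/83.274 = 0.3972;  α = 0.6028.
Bypass flow = 0.6028×237.3 = 143.04 tonne/day.

143 tonne/day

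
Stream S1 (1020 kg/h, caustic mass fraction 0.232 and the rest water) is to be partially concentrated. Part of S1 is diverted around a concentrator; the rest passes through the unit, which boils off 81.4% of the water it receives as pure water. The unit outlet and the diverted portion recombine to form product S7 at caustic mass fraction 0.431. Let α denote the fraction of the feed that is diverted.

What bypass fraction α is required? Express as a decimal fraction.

0.261

All 1020×0.232 = 236.64 kg/h of caustic reaches S7, so S7 = 236.64/0.431 = 549.05 kg/h and vapour = 470.95 kg/h.
The evaporator receives (1−α)·1020 of feed at 0.768 water and removes 0.814 of that water:
0.814×0.768×(1−α)×1020 = 470.95
(1−α) = 470.95/637.66 = 0.7386;  α = 0.2614.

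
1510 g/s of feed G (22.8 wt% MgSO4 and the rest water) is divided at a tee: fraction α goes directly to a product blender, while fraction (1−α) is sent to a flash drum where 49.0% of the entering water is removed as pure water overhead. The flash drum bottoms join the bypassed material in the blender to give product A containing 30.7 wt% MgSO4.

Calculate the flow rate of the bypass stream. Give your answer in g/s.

482.8 g/s

All 1510×0.228 = 344.28 g/s of MgSO4 reaches A, so A = 344.28/0.307 = 1121.4 g/s and vapour = 388.57 g/s.
The evaporator receives (1−α)·1510 of feed at 0.772 water and removes 0.490 of that water:
0.490×0.772×(1−α)×1510 = 388.57
(1−α) = 388.57/571.2 = 0.6803;  α = 0.3197.
Bypass flow = 0.3197×1510 = 482.81 g/s.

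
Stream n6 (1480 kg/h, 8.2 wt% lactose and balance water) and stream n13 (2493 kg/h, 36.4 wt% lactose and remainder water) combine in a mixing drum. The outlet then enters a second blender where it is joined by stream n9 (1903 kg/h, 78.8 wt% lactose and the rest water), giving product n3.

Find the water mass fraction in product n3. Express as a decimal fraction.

0.5697

Overall, product flow = 5876 kg/h.
water in = 1480×0.918 + 2493×0.636 + 1903×0.212 = 3347.6 kg/h.
water fraction in n3 = 0.5697.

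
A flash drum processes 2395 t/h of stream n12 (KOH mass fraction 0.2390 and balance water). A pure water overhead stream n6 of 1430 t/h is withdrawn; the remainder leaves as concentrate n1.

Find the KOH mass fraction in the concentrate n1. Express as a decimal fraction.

KOH is not removed: 2395×0.239 = 572.4 t/h of KOH enters n1.
Concentrate = 2395 − 1430 = 965 t/h.
Mass fraction = 572.4/965 = 0.5932.

0.5932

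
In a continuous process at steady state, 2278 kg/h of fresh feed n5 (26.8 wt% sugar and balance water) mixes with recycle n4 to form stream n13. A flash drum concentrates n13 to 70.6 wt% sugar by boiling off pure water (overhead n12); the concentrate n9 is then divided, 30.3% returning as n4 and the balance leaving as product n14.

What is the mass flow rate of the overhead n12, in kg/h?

Overall sugar balance (none leaves overhead): sugar in fresh feed = sugar in product, i.e. 2278×0.268 = (1−0.303)·n9·0.706.
n9 = 610.5/(0.706×0.697) = 1240.7 kg/h.
Recycle n4 = 0.303×1240.7 = 375.92 kg/h.
Combined feed n13 = 2278 + 375.92 = 2653.9 kg/h.
Overhead n12 = n13 − n9 = 2653.9 − 1240.7 = 1413.3 kg/h.

1413 kg/h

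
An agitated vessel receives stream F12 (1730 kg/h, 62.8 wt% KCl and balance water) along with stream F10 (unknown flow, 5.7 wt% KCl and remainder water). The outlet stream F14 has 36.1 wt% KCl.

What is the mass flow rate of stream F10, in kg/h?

1519 kg/h

Let F10 be the unknown flow. Total out = 1730 + F10.
KCl balance: 1086.4 + 0.057·F10 = 0.361·(1730 + F10)
(0.057 − 0.361)·F10 = 0.361×1730 − 1086.4 = -461.91
F10 = -461.91 / -0.304 = 1519.4 kg/h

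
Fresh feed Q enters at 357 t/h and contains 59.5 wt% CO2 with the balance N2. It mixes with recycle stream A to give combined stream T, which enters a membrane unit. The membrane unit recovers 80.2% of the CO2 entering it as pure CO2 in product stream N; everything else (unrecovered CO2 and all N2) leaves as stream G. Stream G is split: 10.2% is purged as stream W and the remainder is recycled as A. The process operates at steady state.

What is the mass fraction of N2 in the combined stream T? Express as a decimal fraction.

N2 enters only via Q and leaves only via the purge: 357×0.405 = 0.102×(N2 in G), and the membrane unit passes all N2, so N2 in T = N2 in G = 1417.5 t/h.
CO2 in T: m_A = 357×0.595 + (1−0.102)·(1−0.802)·m_A, so m_A = 212.41/0.8222 = 258.35 t/h.
T = 258.35 + 1417.5 = 1675.9 t/h.
N2 fraction in T = 1417.5/1675.9 = 0.846.

0.846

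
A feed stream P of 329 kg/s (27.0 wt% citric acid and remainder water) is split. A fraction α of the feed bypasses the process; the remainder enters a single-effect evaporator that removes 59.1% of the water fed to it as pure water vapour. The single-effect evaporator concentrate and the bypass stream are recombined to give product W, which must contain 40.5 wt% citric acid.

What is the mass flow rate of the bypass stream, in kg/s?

All 329×0.270 = 88.83 kg/s of citric acid reaches W, so W = 88.83/0.405 = 219.33 kg/s and vapour = 109.67 kg/s.
The evaporator receives (1−α)·329 of feed at 0.730 water and removes 0.591 of that water:
0.591×0.730×(1−α)×329 = 109.67
(1−α) = 109.67/141.94 = 0.7726;  α = 0.2274.
Bypass flow = 0.2274×329 = 74.807 kg/s.

74.81 kg/s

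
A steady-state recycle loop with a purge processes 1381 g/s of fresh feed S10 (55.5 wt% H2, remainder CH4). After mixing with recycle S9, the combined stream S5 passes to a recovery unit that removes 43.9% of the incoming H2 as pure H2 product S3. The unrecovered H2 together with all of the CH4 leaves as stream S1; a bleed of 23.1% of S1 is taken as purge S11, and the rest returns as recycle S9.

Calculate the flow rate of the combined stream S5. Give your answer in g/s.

4008 g/s

CH4 enters only via S10 and leaves only via the purge: 1381×0.445 = 0.231×(CH4 in S1), and the recovery unit passes all CH4, so CH4 in S5 = CH4 in S1 = 2660.4 g/s.
H2 in S5: m_A = 1381×0.555 + (1−0.231)·(1−0.439)·m_A, so m_A = 766.46/0.5686 = 1348 g/s.
S5 = 1348 + 2660.4 = 4008.4 g/s.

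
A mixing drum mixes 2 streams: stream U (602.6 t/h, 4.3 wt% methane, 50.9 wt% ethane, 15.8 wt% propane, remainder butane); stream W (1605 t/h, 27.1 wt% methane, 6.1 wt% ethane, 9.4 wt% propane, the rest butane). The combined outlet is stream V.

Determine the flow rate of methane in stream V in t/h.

460.9 t/h

methane out = methane in = 602.6×0.043 + 1605×0.271 = 460.87 t/h.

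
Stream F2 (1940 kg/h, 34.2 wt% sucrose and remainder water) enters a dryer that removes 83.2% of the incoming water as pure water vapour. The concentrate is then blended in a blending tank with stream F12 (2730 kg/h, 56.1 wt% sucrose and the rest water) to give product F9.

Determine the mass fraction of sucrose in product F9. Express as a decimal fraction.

Vapour removed = 0.832×0.658×1940 = 1062.1 kg/h; concentrate = 877.94 kg/h.
sucrose reaching the mixer = 663.48 (from concentrate) + 2730×0.561 = 2195 kg/h.
Product flow = 877.94 + 2730 = 3607.9 kg/h; sucrose fraction = 0.608.

0.608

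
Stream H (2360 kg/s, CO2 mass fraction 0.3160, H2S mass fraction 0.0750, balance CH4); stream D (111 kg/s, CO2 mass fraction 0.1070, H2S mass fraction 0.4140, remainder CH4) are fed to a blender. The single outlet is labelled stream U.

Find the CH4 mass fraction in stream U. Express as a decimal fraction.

0.6032

Total flow out = 2360 + 111 = 2471 kg/s.
CH4 in = 2360×0.609 + 111×0.479 = 1490.4 kg/s.
CH4 mass fraction in U = 1490.4/2471 = 0.6032.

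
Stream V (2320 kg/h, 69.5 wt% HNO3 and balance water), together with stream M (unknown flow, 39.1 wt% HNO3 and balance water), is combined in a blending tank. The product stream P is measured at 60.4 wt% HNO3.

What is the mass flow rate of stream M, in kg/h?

991.2 kg/h

Let M be the unknown flow. Total out = 2320 + M.
HNO3 balance: 1612.4 + 0.391·M = 0.604·(2320 + M)
(0.391 − 0.604)·M = 0.604×2320 − 1612.4 = -211.12
M = -211.12 / -0.213 = 991.17 kg/h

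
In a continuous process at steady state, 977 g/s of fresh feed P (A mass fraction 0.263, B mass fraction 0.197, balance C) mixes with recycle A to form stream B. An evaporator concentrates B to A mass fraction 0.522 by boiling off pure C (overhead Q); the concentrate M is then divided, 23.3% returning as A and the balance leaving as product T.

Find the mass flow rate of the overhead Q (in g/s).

484.8 g/s

Overall A balance (none leaves overhead): A in fresh feed = A in product, i.e. 977×0.263 = (1−0.233)·M·0.522.
M = 256.95/(0.522×0.767) = 641.78 g/s.
Recycle A = 0.233×641.78 = 149.53 g/s.
Combined feed B = 977 + 149.53 = 1126.5 g/s.
Overhead Q = B − M = 1126.5 − 641.78 = 484.76 g/s.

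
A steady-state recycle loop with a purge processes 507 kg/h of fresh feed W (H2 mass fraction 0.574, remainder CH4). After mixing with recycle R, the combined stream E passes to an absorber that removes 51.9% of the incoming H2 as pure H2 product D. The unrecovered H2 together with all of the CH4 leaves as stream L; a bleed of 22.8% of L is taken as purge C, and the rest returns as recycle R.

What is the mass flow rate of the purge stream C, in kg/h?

266.7 kg/h

CH4 enters only via W and leaves only via the purge: 507×0.426 = 0.228×(CH4 in L), and the absorber passes all CH4, so CH4 in E = CH4 in L = 947.29 kg/h.
H2 in E: m_A = 507×0.574 + (1−0.228)·(1−0.519)·m_A, so m_A = 291.02/0.6287 = 462.91 kg/h.
L = (1−0.519)×462.91 + 947.29 = 1170 kg/h.
Purge C = 0.228×1170 = 266.75 kg/h.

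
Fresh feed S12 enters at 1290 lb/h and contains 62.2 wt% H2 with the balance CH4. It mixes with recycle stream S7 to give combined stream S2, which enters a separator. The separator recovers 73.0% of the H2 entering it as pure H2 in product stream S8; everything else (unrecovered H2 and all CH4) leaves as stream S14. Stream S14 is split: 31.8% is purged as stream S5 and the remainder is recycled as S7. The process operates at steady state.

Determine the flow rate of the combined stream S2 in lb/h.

2517 lb/h

CH4 enters only via S12 and leaves only via the purge: 1290×0.378 = 0.318×(CH4 in S14), and the separator passes all CH4, so CH4 in S2 = CH4 in S14 = 1533.4 lb/h.
H2 in S2: m_A = 1290×0.622 + (1−0.318)·(1−0.730)·m_A, so m_A = 802.38/0.8159 = 983.48 lb/h.
S2 = 983.48 + 1533.4 = 2516.9 lb/h.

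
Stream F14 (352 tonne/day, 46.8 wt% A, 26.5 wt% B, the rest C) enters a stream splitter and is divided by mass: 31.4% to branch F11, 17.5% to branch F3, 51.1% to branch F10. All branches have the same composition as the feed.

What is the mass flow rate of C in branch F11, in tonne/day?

29.51 tonne/day

Branch F11 total = 0.314×352 = 110.53 tonne/day.
C in F11 = 0.267×110.53 = 29.511 tonne/day.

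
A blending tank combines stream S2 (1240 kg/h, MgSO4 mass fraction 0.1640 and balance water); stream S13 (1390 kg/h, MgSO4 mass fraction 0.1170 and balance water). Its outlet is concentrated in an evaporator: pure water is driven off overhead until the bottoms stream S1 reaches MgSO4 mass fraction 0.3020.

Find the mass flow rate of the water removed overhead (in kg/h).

MgSO4 entering = 1240×0.164 + 1390×0.117 = 365.99 kg/h.
All MgSO4 reports to S1, so S1 = 365.99/0.302 = 1211.9 kg/h.
Total feed = 2630 kg/h; overhead = 2630 − 1211.9 = 1418.1 kg/h.

1418 kg/h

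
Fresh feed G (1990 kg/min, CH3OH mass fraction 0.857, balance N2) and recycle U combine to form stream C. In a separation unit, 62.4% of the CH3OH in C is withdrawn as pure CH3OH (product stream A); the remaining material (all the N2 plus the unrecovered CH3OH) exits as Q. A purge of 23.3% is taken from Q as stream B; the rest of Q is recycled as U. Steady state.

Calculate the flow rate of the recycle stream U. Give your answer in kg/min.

N2 enters only via G and leaves only via the purge: 1990×0.143 = 0.233×(N2 in Q), and the separation unit passes all N2, so N2 in C = N2 in Q = 1221.3 kg/min.
CH3OH in C: m_A = 1990×0.857 + (1−0.233)·(1−0.624)·m_A, so m_A = 1705.4/0.7116 = 2396.6 kg/min.
Q = (1−0.624)×2396.6 + 1221.3 = 2122.4 kg/min.
Recycle U = (1−0.233)×2122.4 = 1627.9 kg/min.

1628 kg/min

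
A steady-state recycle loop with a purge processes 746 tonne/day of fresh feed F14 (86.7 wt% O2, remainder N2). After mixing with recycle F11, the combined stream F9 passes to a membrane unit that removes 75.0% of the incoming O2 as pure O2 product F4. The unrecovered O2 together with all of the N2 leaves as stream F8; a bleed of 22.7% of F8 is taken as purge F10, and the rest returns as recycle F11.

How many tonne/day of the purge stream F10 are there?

N2 enters only via F14 and leaves only via the purge: 746×0.133 = 0.227×(N2 in F8), and the membrane unit passes all N2, so N2 in F9 = N2 in F8 = 437.08 tonne/day.
O2 in F9: m_A = 746×0.867 + (1−0.227)·(1−0.750)·m_A, so m_A = 646.78/0.8067 = 801.71 tonne/day.
F8 = (1−0.750)×801.71 + 437.08 = 637.51 tonne/day.
Purge F10 = 0.227×637.51 = 144.72 tonne/day.

144.7 tonne/day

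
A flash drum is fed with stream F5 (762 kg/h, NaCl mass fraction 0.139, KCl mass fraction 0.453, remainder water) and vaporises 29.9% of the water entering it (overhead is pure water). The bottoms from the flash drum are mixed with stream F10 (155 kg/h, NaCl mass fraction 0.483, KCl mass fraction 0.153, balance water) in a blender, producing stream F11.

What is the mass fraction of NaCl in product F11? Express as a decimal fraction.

0.219

Vapour removed = 0.299×0.408×762 = 92.958 kg/h; concentrate = 669.04 kg/h.
NaCl reaching the mixer = 105.92 (from concentrate) + 155×0.483 = 180.78 kg/h.
Product flow = 669.04 + 155 = 824.04 kg/h; NaCl fraction = 0.219.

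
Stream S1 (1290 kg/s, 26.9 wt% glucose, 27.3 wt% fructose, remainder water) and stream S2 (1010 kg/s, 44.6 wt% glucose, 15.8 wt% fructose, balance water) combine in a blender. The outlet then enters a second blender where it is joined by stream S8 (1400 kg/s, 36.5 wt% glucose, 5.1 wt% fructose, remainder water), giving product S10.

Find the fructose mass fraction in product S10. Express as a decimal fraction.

Overall, product flow = 3700 kg/s.
fructose in = 1290×0.273 + 1010×0.158 + 1400×0.051 = 583.15 kg/s.
fructose fraction in S10 = 0.1576.

0.1576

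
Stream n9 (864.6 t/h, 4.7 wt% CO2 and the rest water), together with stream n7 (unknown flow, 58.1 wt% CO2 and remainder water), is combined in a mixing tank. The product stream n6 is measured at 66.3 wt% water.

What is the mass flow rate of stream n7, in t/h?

Let n7 be the unknown flow. Total out = 864.6 + n7.
water balance: 823.96 + 0.419·n7 = 0.663·(864.6 + n7)
(0.419 − 0.663)·n7 = 0.663×864.6 − 823.96 = -250.73
n7 = -250.73 / -0.244 = 1027.6 t/h

1028 t/h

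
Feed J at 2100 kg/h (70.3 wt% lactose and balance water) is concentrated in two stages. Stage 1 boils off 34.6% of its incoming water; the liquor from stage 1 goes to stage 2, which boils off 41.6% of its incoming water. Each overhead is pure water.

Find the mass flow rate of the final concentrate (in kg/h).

water in feed = 2100×0.297 = 623.7 kg/h.
After stage 1: water left = (1−0.346)×623.7 = 407.9; stream total = 1884.2 kg/h.
After stage 2: water left = (1−0.416)×407.9 = 238.21; final concentrate = 1714.5 kg/h.

1715 kg/h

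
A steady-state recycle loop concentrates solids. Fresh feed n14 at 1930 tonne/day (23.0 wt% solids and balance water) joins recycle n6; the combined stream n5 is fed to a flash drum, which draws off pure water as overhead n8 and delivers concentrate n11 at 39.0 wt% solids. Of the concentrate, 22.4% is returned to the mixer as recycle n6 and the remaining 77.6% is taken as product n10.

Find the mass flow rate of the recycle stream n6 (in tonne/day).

328.6 tonne/day

Overall solids balance (none leaves overhead): solids in fresh feed = solids in product, i.e. 1930×0.230 = (1−0.224)·n11·0.390.
n11 = 443.9/(0.390×0.776) = 1466.8 tonne/day.
Recycle n6 = 0.224×1466.8 = 328.55 tonne/day.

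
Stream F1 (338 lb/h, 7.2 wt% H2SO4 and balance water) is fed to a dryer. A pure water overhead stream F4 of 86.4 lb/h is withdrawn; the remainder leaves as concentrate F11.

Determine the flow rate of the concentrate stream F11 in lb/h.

251.6 lb/h

Concentrate = 338 − 86.4 = 251.6 lb/h.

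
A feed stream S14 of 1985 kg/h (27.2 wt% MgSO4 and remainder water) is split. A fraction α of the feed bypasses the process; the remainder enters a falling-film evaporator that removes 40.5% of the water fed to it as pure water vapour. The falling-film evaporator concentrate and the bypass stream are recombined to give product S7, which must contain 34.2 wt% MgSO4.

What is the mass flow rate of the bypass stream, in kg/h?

All 1985×0.272 = 539.92 kg/h of MgSO4 reaches S7, so S7 = 539.92/0.342 = 1578.7 kg/h and vapour = 406.29 kg/h.
The evaporator receives (1−α)·1985 of feed at 0.728 water and removes 0.405 of that water:
0.405×0.728×(1−α)×1985 = 406.29
(1−α) = 406.29/585.26 = 0.6942;  α = 0.3058.
Bypass flow = 0.3058×1985 = 607.01 kg/h.

607 kg/h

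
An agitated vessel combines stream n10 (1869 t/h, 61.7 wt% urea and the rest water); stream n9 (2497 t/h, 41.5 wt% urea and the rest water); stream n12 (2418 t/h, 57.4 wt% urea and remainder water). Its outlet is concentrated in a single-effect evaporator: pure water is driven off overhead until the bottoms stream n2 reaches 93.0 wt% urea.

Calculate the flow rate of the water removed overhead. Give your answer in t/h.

urea entering = 1869×0.617 + 2497×0.415 + 2418×0.574 = 3577.4 t/h.
All urea reports to n2, so n2 = 3577.4/0.930 = 3846.6 t/h.
Total feed = 6784 t/h; overhead = 6784 − 3846.6 = 2937.4 t/h.

2937 t/h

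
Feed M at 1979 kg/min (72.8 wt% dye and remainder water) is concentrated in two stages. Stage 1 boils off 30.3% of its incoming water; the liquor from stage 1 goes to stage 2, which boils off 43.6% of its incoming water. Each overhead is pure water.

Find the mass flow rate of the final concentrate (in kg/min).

1652 kg/min

water in feed = 1979×0.272 = 538.29 kg/min.
After stage 1: water left = (1−0.303)×538.29 = 375.19; stream total = 1815.9 kg/min.
After stage 2: water left = (1−0.436)×375.19 = 211.61; final concentrate = 1652.3 kg/min.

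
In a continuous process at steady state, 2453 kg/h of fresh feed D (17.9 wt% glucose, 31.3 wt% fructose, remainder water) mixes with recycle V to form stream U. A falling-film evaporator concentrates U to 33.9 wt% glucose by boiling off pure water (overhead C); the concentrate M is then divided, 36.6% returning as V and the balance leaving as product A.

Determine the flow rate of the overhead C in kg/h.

Overall glucose balance (none leaves overhead): glucose in fresh feed = glucose in product, i.e. 2453×0.179 = (1−0.366)·M·0.339.
M = 439.09/(0.339×0.634) = 2043 kg/h.
Recycle V = 0.366×2043 = 747.73 kg/h.
Combined feed U = 2453 + 747.73 = 3200.7 kg/h.
Overhead C = U − M = 3200.7 − 2043 = 1157.8 kg/h.

1158 kg/h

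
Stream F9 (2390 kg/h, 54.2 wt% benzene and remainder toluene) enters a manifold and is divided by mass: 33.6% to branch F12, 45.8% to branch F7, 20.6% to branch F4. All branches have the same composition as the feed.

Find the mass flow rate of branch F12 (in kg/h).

803 kg/h

Branch F12 flow = 0.336×2390 = 803.04 kg/h.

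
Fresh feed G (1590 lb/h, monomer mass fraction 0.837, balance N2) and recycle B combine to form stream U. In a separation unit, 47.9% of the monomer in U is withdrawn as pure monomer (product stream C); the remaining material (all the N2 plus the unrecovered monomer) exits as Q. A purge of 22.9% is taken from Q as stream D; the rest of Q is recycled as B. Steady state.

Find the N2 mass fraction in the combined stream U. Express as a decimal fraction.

N2 enters only via G and leaves only via the purge: 1590×0.163 = 0.229×(N2 in Q), and the separation unit passes all N2, so N2 in U = N2 in Q = 1131.7 lb/h.
monomer in U: m_A = 1590×0.837 + (1−0.229)·(1−0.479)·m_A, so m_A = 1330.8/0.5983 = 2224.3 lb/h.
U = 2224.3 + 1131.7 = 3356.1 lb/h.
N2 fraction in U = 1131.7/3356.1 = 0.337.

0.337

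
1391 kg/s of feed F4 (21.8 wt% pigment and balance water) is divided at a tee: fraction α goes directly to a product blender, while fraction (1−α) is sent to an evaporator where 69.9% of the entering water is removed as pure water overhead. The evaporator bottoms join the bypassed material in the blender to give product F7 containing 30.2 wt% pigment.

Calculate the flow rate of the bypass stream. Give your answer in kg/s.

683.2 kg/s

All 1391×0.218 = 303.24 kg/s of pigment reaches F7, so F7 = 303.24/0.302 = 1004.1 kg/s and vapour = 386.9 kg/s.
The evaporator receives (1−α)·1391 of feed at 0.782 water and removes 0.699 of that water:
0.699×0.782×(1−α)×1391 = 386.9
(1−α) = 386.9/760.35 = 0.5088;  α = 0.4912.
Bypass flow = 0.4912×1391 = 683.19 kg/s.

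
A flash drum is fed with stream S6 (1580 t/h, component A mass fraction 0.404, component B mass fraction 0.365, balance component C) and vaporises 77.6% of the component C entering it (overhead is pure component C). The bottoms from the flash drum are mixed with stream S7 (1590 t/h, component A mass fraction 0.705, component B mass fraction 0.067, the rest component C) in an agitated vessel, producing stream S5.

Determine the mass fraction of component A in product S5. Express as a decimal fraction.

0.609

Vapour removed = 0.776×0.231×1580 = 283.22 t/h; concentrate = 1296.8 t/h.
component A reaching the mixer = 638.32 (from concentrate) + 1590×0.705 = 1759.3 t/h.
Product flow = 1296.8 + 1590 = 2886.8 t/h; component A fraction = 0.609.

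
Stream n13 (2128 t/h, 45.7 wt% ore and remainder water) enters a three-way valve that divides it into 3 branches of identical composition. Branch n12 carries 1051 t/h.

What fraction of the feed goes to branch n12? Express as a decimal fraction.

0.494

Fraction to n12 = 1051/2128 = 0.4939.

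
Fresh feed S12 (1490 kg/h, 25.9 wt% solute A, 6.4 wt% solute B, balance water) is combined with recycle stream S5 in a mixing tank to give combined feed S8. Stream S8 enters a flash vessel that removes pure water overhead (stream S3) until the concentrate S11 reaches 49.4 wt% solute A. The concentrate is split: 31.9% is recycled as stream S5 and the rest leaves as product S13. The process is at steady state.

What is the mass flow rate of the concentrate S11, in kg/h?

1147 kg/h

Overall solute A balance (none leaves overhead): solute A in fresh feed = solute A in product, i.e. 1490×0.259 = (1−0.319)·S11·0.494.
S11 = 385.91/(0.494×0.681) = 1147.1 kg/h.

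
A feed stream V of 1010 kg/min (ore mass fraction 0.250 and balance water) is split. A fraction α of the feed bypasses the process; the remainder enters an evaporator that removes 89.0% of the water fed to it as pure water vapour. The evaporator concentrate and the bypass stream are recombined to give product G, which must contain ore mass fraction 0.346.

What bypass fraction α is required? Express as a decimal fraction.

0.584

All 1010×0.250 = 252.5 kg/min of ore reaches G, so G = 252.5/0.346 = 729.77 kg/min and vapour = 280.23 kg/min.
The evaporator receives (1−α)·1010 of feed at 0.750 water and removes 0.890 of that water:
0.890×0.750×(1−α)×1010 = 280.23
(1−α) = 280.23/674.17 = 0.4157;  α = 0.5843.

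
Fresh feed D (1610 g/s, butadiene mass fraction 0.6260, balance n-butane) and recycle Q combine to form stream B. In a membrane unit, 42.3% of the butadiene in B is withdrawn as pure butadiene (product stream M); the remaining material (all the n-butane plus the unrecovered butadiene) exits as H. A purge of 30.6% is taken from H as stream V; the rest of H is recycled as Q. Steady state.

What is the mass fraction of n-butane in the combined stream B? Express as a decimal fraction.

n-butane enters only via D and leaves only via the purge: 1610×0.374 = 0.306×(n-butane in H), and the membrane unit passes all n-butane, so n-butane in B = n-butane in H = 1967.8 g/s.
butadiene in B: m_A = 1610×0.626 + (1−0.306)·(1−0.423)·m_A, so m_A = 1007.9/0.5996 = 1681 g/s.
B = 1681 + 1967.8 = 3648.8 g/s.
n-butane fraction in B = 1967.8/3648.8 = 0.5393.

0.5393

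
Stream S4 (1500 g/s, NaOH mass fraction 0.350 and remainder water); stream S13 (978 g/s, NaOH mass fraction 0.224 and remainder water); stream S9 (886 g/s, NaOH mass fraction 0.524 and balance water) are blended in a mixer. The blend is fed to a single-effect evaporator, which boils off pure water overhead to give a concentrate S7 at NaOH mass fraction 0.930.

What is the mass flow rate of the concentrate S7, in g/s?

1299 g/s

NaOH entering = 1500×0.350 + 978×0.224 + 886×0.524 = 1208.3 g/s.
All NaOH reports to S7, so S7 = 1208.3/0.930 = 1299.3 g/s.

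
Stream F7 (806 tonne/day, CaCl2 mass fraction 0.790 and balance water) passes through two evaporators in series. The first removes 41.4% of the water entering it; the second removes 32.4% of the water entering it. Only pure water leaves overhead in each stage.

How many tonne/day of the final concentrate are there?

water in feed = 806×0.210 = 169.26 tonne/day.
After stage 1: water left = (1−0.414)×169.26 = 99.186; stream total = 735.93 tonne/day.
After stage 2: water left = (1−0.324)×99.186 = 67.05; final concentrate = 703.79 tonne/day.

703.8 tonne/day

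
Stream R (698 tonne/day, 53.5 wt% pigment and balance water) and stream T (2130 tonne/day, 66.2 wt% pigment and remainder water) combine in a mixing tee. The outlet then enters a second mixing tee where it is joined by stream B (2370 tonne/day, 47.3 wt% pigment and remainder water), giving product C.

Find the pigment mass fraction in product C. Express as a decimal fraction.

Overall, product flow = 5198 tonne/day.
pigment in = 698×0.535 + 2130×0.662 + 2370×0.473 = 2904.5 tonne/day.
pigment fraction in C = 0.559.

0.559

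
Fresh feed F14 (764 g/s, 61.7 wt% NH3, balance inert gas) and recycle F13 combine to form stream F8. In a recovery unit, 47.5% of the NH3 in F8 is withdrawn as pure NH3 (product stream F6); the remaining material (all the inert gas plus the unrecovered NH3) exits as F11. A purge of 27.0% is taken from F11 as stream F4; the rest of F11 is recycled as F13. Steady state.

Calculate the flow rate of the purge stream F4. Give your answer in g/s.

inert gas enters only via F14 and leaves only via the purge: 764×0.383 = 0.270×(inert gas in F11), and the recovery unit passes all inert gas, so inert gas in F8 = inert gas in F11 = 1083.7 g/s.
NH3 in F8: m_A = 764×0.617 + (1−0.270)·(1−0.475)·m_A, so m_A = 471.39/0.6168 = 764.31 g/s.
F11 = (1−0.475)×764.31 + 1083.7 = 1485 g/s.
Purge F4 = 0.270×1485 = 400.95 g/s.

401 g/s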